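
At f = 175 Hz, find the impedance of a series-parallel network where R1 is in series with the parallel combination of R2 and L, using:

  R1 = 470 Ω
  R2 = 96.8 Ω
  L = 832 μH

Step 1 — Angular frequency: ω = 2π·f = 2π·175 = 1100 rad/s.
Step 2 — Component impedances:
  R1: Z = R = 470 Ω
  R2: Z = R = 96.8 Ω
  L: Z = jωL = j·1100·0.000832 = 0 + j0.9148 Ω
Step 3 — Parallel branch: R2 || L = 1/(1/R2 + 1/L) = 0.008645 + j0.9148 Ω.
Step 4 — Series with R1: Z_total = R1 + (R2 || L) = 470 + j0.9148 Ω = 470∠0.1° Ω.

Z = 470 + j0.9148 Ω = 470∠0.1° Ω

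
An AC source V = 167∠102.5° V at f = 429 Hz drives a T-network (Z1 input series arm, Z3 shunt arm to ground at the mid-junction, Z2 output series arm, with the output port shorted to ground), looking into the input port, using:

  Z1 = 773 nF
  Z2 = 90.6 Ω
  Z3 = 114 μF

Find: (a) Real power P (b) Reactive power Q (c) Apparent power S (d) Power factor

Step 1 — Angular frequency: ω = 2π·f = 2π·429 = 2695 rad/s.
Step 2 — Component impedances:
  Z1: Z = 1/(jωC) = -j/(ω·C) = 0 - j479.9 Ω
  Z2: Z = R = 90.6 Ω
  Z3: Z = 1/(jωC) = -j/(ω·C) = 0 - j3.254 Ω
Step 3 — With the output port shorted to ground, the output series arm Z2 runs from the junction to ground; the shunt arm Z3 also runs from the junction to ground. They appear in parallel: Z3 || Z2 = 0.1167 - j3.25 Ω.
Step 4 — Series with input arm Z1: Z_in = Z1 + (Z3 || Z2) = 0.1167 - j483.2 Ω = 483.2∠-90.0° Ω.
Step 5 — Source phasor: V = 167∠102.5° V = -36.15 + j163 V.
Step 6 — Current: I = V / Z = -0.3374 - j0.07472 A = 0.3456∠-167.5° A.
Step 7 — Complex power: S = V·I* = 0.01395 - j57.72 VA.
Step 8 — Real power: P = Re(S) = 0.01395 W.
Step 9 — Reactive power: Q = Im(S) = -57.72 VAR.
Step 10 — Apparent power: |S| = 57.72 VA.
Step 11 — Power factor: PF = P/|S| = 0.0002416 (leading).

(a) P = 0.01395 W  (b) Q = -57.72 VAR  (c) S = 57.72 VA  (d) PF = 0.0002416 (leading)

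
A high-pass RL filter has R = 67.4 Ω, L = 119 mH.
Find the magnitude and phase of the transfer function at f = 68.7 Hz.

Step 1 — Angular frequency: ω = 2π·68.7 = 431.7 rad/s.
Step 2 — Transfer function: H(jω) = jωL/(R + jωL).
Step 3 — Numerator jωL = j·51.37; denominator R + jωL = 67.4 + j51.37.
Step 4 — H = 0.3674 + j0.4821.
Step 5 — Magnitude: |H| = 0.6062 (-4.3 dB); phase: φ = 52.7°.

|H| = 0.6062 (-4.3 dB), φ = 52.7°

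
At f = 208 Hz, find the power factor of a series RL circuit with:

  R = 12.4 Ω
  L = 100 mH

Step 1 — Angular frequency: ω = 2π·f = 2π·208 = 1307 rad/s.
Step 2 — Component impedances:
  R: Z = R = 12.4 Ω
  L: Z = jωL = j·1307·0.1 = 0 + j130.7 Ω
Step 3 — Series combination: Z_total = R + L = 12.4 + j130.7 Ω = 131.3∠84.6° Ω.
Step 4 — Power factor: PF = cos(φ) = Re(Z)/|Z| = 12.4/131.277 = 0.09446.
Step 5 — Type: Im(Z) = 130.7 ⇒ lagging (phase φ = 84.6°).

PF = 0.09446 (lagging, φ = 84.6°)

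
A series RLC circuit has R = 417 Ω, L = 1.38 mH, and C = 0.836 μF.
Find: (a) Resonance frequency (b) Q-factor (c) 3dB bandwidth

Step 1 — Resonance condition Im(Z)=0 gives ω₀ = 1/√(LC).
Step 2 — ω₀ = 1/√(0.00138·8.36e-07) = 2.944e+04 rad/s.
Step 3 — f₀ = ω₀/(2π) = 4686 Hz.
Step 4 — Series Q: Q = ω₀L/R = 2.944e+04·0.00138/417 = 0.09743.
Step 5 — 3dB bandwidth: Δω = ω₀/Q = 3.022e+05 rad/s; BW = Δω/(2π) = 4.809e+04 Hz.

(a) f₀ = 4686 Hz  (b) Q = 0.09743  (c) BW = 4.809e+04 Hz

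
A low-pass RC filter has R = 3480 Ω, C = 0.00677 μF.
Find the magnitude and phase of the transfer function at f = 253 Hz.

Step 1 — Angular frequency: ω = 2π·253 = 1590 rad/s.
Step 2 — Transfer function: H(jω) = 1/(1 + jωRC).
Step 3 — Denominator: 1 + jωRC = 1 + j·1590·3480·6.77e-09 = 1 + j0.03745.
Step 4 — H = 0.9986 - j0.0374.
Step 5 — Magnitude: |H| = 0.9993 (-0.0 dB); phase: φ = -2.1°.

|H| = 0.9993 (-0.0 dB), φ = -2.1°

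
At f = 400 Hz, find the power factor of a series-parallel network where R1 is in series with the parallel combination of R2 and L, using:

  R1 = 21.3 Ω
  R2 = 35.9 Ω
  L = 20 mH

Step 1 — Angular frequency: ω = 2π·f = 2π·400 = 2513 rad/s.
Step 2 — Component impedances:
  R1: Z = R = 21.3 Ω
  R2: Z = R = 35.9 Ω
  L: Z = jωL = j·2513·0.02 = 0 + j50.27 Ω
Step 3 — Parallel branch: R2 || L = 1/(1/R2 + 1/L) = 23.77 + j16.98 Ω.
Step 4 — Series with R1: Z_total = R1 + (R2 || L) = 45.07 + j16.98 Ω = 48.17∠20.6° Ω.
Step 5 — Power factor: PF = cos(φ) = Re(Z)/|Z| = 45.073/48.165 = 0.9358.
Step 6 — Type: Im(Z) = 16.98 ⇒ lagging (phase φ = 20.6°).

PF = 0.9358 (lagging, φ = 20.6°)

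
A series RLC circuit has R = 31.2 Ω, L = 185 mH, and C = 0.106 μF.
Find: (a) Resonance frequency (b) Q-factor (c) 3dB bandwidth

Step 1 — Resonance: ω₀ = 1/√(LC) = 1/√(0.185·1.06e-07) = 7141 rad/s.
Step 2 — f₀ = ω₀/(2π) = 1137 Hz.
Step 3 — Series Q: Q = ω₀L/R = 7141·0.185/31.2 = 42.34.
Step 4 — Bandwidth: Δω = ω₀/Q = 168.6 rad/s; BW = Δω/(2π) = 26.84 Hz.

(a) f₀ = 1137 Hz  (b) Q = 42.34  (c) BW = 26.84 Hz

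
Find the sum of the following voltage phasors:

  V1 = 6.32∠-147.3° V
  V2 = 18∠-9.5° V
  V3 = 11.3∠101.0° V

Step 1 — Convert each phasor to rectangular form:
  V1 = 6.32·(cos(-147.3°) + j·sin(-147.3°)) = -5.318 - j3.414 V
  V2 = 18·(cos(-9.5°) + j·sin(-9.5°)) = 17.75 - j2.971 V
  V3 = 11.3·(cos(101.0°) + j·sin(101.0°)) = -2.156 + j11.09 V
Step 2 — Sum components: V_total = 10.28 + j4.707 V.
Step 3 — Convert to polar: |V_total| = 11.31 V, ∠V_total = 24.6°.

V_total = 11.31∠24.6° V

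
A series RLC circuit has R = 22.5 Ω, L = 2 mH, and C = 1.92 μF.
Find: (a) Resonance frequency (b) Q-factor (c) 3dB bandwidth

Step 1 — Resonance condition Im(Z)=0 gives ω₀ = 1/√(LC).
Step 2 — ω₀ = 1/√(0.002·1.92e-06) = 1.614e+04 rad/s.
Step 3 — f₀ = ω₀/(2π) = 2568 Hz.
Step 4 — Series Q: Q = ω₀L/R = 1.614e+04·0.002/22.5 = 1.434.
Step 5 — 3dB bandwidth: Δω = ω₀/Q = 1.125e+04 rad/s; BW = Δω/(2π) = 1790 Hz.

(a) f₀ = 2568 Hz  (b) Q = 1.434  (c) BW = 1790 Hz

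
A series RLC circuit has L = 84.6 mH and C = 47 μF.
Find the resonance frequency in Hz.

Step 1 — Resonance condition Im(Z)=0 gives ω₀ = 1/√(LC).
Step 2 — ω₀ = 1/√(0.0846·4.7e-05) = 501.5 rad/s.
Step 3 — f₀ = ω₀/(2π) = 79.82 Hz.

f₀ = 79.82 Hz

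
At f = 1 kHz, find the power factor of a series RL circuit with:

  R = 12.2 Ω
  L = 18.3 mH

Step 1 — Angular frequency: ω = 2π·f = 2π·1000 = 6283 rad/s.
Step 2 — Component impedances:
  R: Z = R = 12.2 Ω
  L: Z = jωL = j·6283·0.0183 = 0 + j115 Ω
Step 3 — Series combination: Z_total = R + L = 12.2 + j115 Ω = 115.6∠83.9° Ω.
Step 4 — Power factor: PF = cos(φ) = Re(Z)/|Z| = 12.2/115.6 = 0.1055.
Step 5 — Type: Im(Z) = 115 ⇒ lagging (phase φ = 83.9°).

PF = 0.1055 (lagging, φ = 83.9°)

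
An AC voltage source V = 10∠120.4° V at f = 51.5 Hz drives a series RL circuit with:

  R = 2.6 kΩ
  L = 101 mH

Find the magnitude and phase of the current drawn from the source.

Step 1 — Angular frequency: ω = 2π·f = 2π·51.5 = 323.6 rad/s.
Step 2 — Component impedances:
  R: Z = R = 2600 Ω
  L: Z = jωL = j·323.6·0.101 = 0 + j32.68 Ω
Step 3 — Series combination: Z_total = R + L = 2600 + j32.68 Ω = 2600∠0.7° Ω.
Step 4 — Source phasor: V = 10∠120.4° V = -5.06 + j8.625 V.
Step 5 — Ohm's law: I = V / Z_total = (-5.06 + j8.625) / (2600 + j32.68) = -0.001904 + j0.003341 A.
Step 6 — Convert to polar: |I| = 0.003846 A, ∠I = 119.7°.

I = 0.003846∠119.7° A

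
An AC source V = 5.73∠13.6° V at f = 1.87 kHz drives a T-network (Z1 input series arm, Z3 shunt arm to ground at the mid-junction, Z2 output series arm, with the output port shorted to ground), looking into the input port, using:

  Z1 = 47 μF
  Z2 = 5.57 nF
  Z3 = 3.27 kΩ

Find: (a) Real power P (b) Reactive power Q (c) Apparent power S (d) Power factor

Step 1 — Angular frequency: ω = 2π·f = 2π·1870 = 1.175e+04 rad/s.
Step 2 — Component impedances:
  Z1: Z = 1/(jωC) = -j/(ω·C) = 0 - j1.811 Ω
  Z2: Z = 1/(jωC) = -j/(ω·C) = 0 - j1.528e+04 Ω
  Z3: Z = R = 3270 Ω
Step 3 — With the output port shorted to ground, the output series arm Z2 runs from the junction to ground; the shunt arm Z3 also runs from the junction to ground. They appear in parallel: Z3 || Z2 = 3127 - j669.2 Ω.
Step 4 — Series with input arm Z1: Z_in = Z1 + (Z3 || Z2) = 3127 - j671 Ω = 3198∠-12.1° Ω.
Step 5 — Source phasor: V = 5.73∠13.6° V = 5.569 + j1.347 V.
Step 6 — Current: I = V / Z = 0.001614 + j0.0007773 A = 0.001792∠25.7° A.
Step 7 — Complex power: S = V·I* = 0.01004 - j0.002154 VA.
Step 8 — Real power: P = Re(S) = 0.01004 W.
Step 9 — Reactive power: Q = Im(S) = -0.002154 VAR.
Step 10 — Apparent power: |S| = 0.01027 VA.
Step 11 — Power factor: PF = P/|S| = 0.9777 (leading).

(a) P = 0.01004 W  (b) Q = -0.002154 VAR  (c) S = 0.01027 VA  (d) PF = 0.9777 (leading)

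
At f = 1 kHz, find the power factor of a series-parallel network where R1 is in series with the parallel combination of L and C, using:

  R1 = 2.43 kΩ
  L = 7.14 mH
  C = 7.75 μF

Step 1 — Angular frequency: ω = 2π·f = 2π·1000 = 6283 rad/s.
Step 2 — Component impedances:
  R1: Z = R = 2430 Ω
  L: Z = jωL = j·6283·0.00714 = 0 + j44.86 Ω
  C: Z = 1/(jωC) = -j/(ω·C) = 0 - j20.54 Ω
Step 3 — Parallel branch: L || C = 1/(1/L + 1/C) = 0 - j37.87 Ω.
Step 4 — Series with R1: Z_total = R1 + (L || C) = 2430 - j37.87 Ω = 2430∠-0.9° Ω.
Step 5 — Power factor: PF = cos(φ) = Re(Z)/|Z| = 2430/2430.3 = 0.9999.
Step 6 — Type: Im(Z) = -37.87 ⇒ leading (phase φ = -0.9°).

PF = 0.9999 (leading, φ = -0.9°)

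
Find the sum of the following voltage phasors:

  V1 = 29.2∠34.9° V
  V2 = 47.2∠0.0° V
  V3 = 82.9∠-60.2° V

Step 1 — Convert each phasor to rectangular form:
  V1 = 29.2·(cos(34.9°) + j·sin(34.9°)) = 23.95 + j16.71 V
  V2 = 47.2·(cos(0.0°) + j·sin(0.0°)) = 47.2 V
  V3 = 82.9·(cos(-60.2°) + j·sin(-60.2°)) = 41.2 - j71.94 V
Step 2 — Sum components: V_total = 112.3 - j55.23 V.
Step 3 — Convert to polar: |V_total| = 125.2 V, ∠V_total = -26.2°.

V_total = 125.2∠-26.2° V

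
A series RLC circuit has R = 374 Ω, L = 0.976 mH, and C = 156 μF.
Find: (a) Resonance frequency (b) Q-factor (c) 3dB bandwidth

Step 1 — Resonance: ω₀ = 1/√(LC) = 1/√(0.000976·0.000156) = 2563 rad/s.
Step 2 — f₀ = ω₀/(2π) = 407.9 Hz.
Step 3 — Series Q: Q = ω₀L/R = 2563·0.000976/374 = 0.006688.
Step 4 — Bandwidth: Δω = ω₀/Q = 3.832e+05 rad/s; BW = Δω/(2π) = 6.099e+04 Hz.

(a) f₀ = 407.9 Hz  (b) Q = 0.006688  (c) BW = 6.099e+04 Hz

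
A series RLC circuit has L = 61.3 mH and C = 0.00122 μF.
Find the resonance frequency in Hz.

Step 1 — Resonance condition Im(Z)=0 gives ω₀ = 1/√(LC).
Step 2 — ω₀ = 1/√(0.0613·1.22e-09) = 1.156e+05 rad/s.
Step 3 — f₀ = ω₀/(2π) = 1.84e+04 Hz.

f₀ = 1.84e+04 Hz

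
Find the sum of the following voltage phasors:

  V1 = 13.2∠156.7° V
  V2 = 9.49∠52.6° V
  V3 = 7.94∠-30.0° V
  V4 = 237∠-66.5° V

Step 1 — Convert each phasor to rectangular form:
  V1 = 13.2·(cos(156.7°) + j·sin(156.7°)) = -12.12 + j5.221 V
  V2 = 9.49·(cos(52.6°) + j·sin(52.6°)) = 5.764 + j7.539 V
  V3 = 7.94·(cos(-30.0°) + j·sin(-30.0°)) = 6.876 - j3.97 V
  V4 = 237·(cos(-66.5°) + j·sin(-66.5°)) = 94.5 - j217.3 V
Step 2 — Sum components: V_total = 95.02 - j208.6 V.
Step 3 — Convert to polar: |V_total| = 229.2 V, ∠V_total = -65.5°.

V_total = 229.2∠-65.5° V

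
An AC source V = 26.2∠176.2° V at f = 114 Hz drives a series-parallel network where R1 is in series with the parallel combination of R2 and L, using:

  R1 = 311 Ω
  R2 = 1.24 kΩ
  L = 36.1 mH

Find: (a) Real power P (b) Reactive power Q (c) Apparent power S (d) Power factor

Step 1 — Angular frequency: ω = 2π·f = 2π·114 = 716.3 rad/s.
Step 2 — Component impedances:
  R1: Z = R = 311 Ω
  R2: Z = R = 1240 Ω
  L: Z = jωL = j·716.3·0.0361 = 0 + j25.86 Ω
Step 3 — Parallel branch: R2 || L = 1/(1/R2 + 1/L) = 0.539 + j25.85 Ω.
Step 4 — Series with R1: Z_total = R1 + (R2 || L) = 311.5 + j25.85 Ω = 312.6∠4.7° Ω.
Step 5 — Source phasor: V = 26.2∠176.2° V = -26.14 + j1.736 V.
Step 6 — Current: I = V / Z = -0.08288 + j0.01245 A = 0.08381∠171.5° A.
Step 7 — Complex power: S = V·I* = 2.188 + j0.1816 VA.
Step 8 — Real power: P = Re(S) = 2.188 W.
Step 9 — Reactive power: Q = Im(S) = 0.1816 VAR.
Step 10 — Apparent power: |S| = 2.196 VA.
Step 11 — Power factor: PF = P/|S| = 0.9966 (lagging).

(a) P = 2.188 W  (b) Q = 0.1816 VAR  (c) S = 2.196 VA  (d) PF = 0.9966 (lagging)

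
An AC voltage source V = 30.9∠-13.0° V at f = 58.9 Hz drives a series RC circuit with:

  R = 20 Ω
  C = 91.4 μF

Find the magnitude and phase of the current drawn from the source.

Step 1 — Angular frequency: ω = 2π·f = 2π·58.9 = 370.1 rad/s.
Step 2 — Component impedances:
  R: Z = R = 20 Ω
  C: Z = 1/(jωC) = -j/(ω·C) = 0 - j29.56 Ω
Step 3 — Series combination: Z_total = R + C = 20 - j29.56 Ω = 35.69∠-55.9° Ω.
Step 4 — Source phasor: V = 30.9∠-13.0° V = 30.11 - j6.951 V.
Step 5 — Ohm's law: I = V / Z_total = (30.11 - j6.951) / (20 - j29.56) = 0.6339 + j0.5895 A.
Step 6 — Convert to polar: |I| = 0.8657 A, ∠I = 42.9°.

I = 0.8657∠42.9° A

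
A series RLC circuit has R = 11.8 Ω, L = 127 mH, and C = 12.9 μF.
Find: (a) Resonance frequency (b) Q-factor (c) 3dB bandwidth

Step 1 — Resonance condition Im(Z)=0 gives ω₀ = 1/√(LC).
Step 2 — ω₀ = 1/√(0.127·1.29e-05) = 781.3 rad/s.
Step 3 — f₀ = ω₀/(2π) = 124.3 Hz.
Step 4 — Series Q: Q = ω₀L/R = 781.3·0.127/11.8 = 8.409.
Step 5 — 3dB bandwidth: Δω = ω₀/Q = 92.91 rad/s; BW = Δω/(2π) = 14.79 Hz.

(a) f₀ = 124.3 Hz  (b) Q = 8.409  (c) BW = 14.79 Hz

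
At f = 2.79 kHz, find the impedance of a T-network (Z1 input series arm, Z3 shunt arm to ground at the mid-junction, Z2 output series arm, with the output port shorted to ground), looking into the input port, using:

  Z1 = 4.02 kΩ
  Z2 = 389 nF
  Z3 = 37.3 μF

Step 1 — Angular frequency: ω = 2π·f = 2π·2790 = 1.753e+04 rad/s.
Step 2 — Component impedances:
  Z1: Z = R = 4020 Ω
  Z2: Z = 1/(jωC) = -j/(ω·C) = 0 - j146.6 Ω
  Z3: Z = 1/(jωC) = -j/(ω·C) = 0 - j1.529 Ω
Step 3 — With the output port shorted to ground, the output series arm Z2 runs from the junction to ground; the shunt arm Z3 also runs from the junction to ground. They appear in parallel: Z3 || Z2 = 0 - j1.514 Ω.
Step 4 — Series with input arm Z1: Z_in = Z1 + (Z3 || Z2) = 4020 - j1.514 Ω = 4020∠-0.0° Ω.

Z = 4020 - j1.514 Ω = 4020∠-0.0° Ω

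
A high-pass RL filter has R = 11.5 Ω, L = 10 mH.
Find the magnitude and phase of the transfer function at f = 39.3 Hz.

Step 1 — Angular frequency: ω = 2π·39.3 = 246.9 rad/s.
Step 2 — Transfer function: H(jω) = jωL/(R + jωL).
Step 3 — Numerator jωL = j·2.469; denominator R + jωL = 11.5 + j2.469.
Step 4 — H = 0.04407 + j0.2053.
Step 5 — Magnitude: |H| = 0.2099 (-13.6 dB); phase: φ = 77.9°.

|H| = 0.2099 (-13.6 dB), φ = 77.9°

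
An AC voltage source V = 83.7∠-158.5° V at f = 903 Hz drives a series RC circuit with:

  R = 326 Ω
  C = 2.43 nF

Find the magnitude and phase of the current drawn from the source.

Step 1 — Angular frequency: ω = 2π·f = 2π·903 = 5674 rad/s.
Step 2 — Component impedances:
  R: Z = R = 326 Ω
  C: Z = 1/(jωC) = -j/(ω·C) = 0 - j7.253e+04 Ω
Step 3 — Series combination: Z_total = R + C = 326 - j7.253e+04 Ω = 7.253e+04∠-89.7° Ω.
Step 4 — Source phasor: V = 83.7∠-158.5° V = -77.88 - j30.68 V.
Step 5 — Ohm's law: I = V / Z_total = (-77.88 - j30.68) / (326 - j7.253e+04) = 0.0004181 - j0.001076 A.
Step 6 — Convert to polar: |I| = 0.001154 A, ∠I = -68.8°.

I = 0.001154∠-68.8° A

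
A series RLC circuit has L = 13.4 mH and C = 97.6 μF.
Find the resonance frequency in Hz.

Step 1 — Resonance condition Im(Z)=0 gives ω₀ = 1/√(LC).
Step 2 — ω₀ = 1/√(0.0134·9.76e-05) = 874.4 rad/s.
Step 3 — f₀ = ω₀/(2π) = 139.2 Hz.

f₀ = 139.2 Hz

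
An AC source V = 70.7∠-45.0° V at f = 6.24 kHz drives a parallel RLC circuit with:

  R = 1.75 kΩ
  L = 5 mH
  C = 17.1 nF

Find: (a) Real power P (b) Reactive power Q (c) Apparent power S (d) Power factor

Step 1 — Angular frequency: ω = 2π·f = 2π·6240 = 3.921e+04 rad/s.
Step 2 — Component impedances:
  R: Z = R = 1750 Ω
  L: Z = jωL = j·3.921e+04·0.005 = 0 + j196 Ω
  C: Z = 1/(jωC) = -j/(ω·C) = 0 - j1492 Ω
Step 3 — Parallel combination: 1/Z_total = 1/R + 1/L + 1/C; Z_total = 28.63 + j222 Ω = 223.8∠82.7° Ω.
Step 4 — Source phasor: V = 70.7∠-45.0° V = 49.99 - j49.99 V.
Step 5 — Current: I = V / Z = -0.1929 - j0.2501 A = 0.3158∠-127.7° A.
Step 6 — Complex power: S = V·I* = 2.856 + j22.15 VA.
Step 7 — Real power: P = Re(S) = 2.856 W.
Step 8 — Reactive power: Q = Im(S) = 22.15 VAR.
Step 9 — Apparent power: |S| = 22.33 VA.
Step 10 — Power factor: PF = P/|S| = 0.1279 (lagging).

(a) P = 2.856 W  (b) Q = 22.15 VAR  (c) S = 22.33 VA  (d) PF = 0.1279 (lagging)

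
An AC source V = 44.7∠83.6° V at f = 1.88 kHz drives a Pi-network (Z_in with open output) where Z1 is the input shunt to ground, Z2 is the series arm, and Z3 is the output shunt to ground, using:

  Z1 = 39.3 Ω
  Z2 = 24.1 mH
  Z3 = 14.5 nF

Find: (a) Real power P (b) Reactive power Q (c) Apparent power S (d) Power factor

Step 1 — Angular frequency: ω = 2π·f = 2π·1880 = 1.181e+04 rad/s.
Step 2 — Component impedances:
  Z1: Z = R = 39.3 Ω
  Z2: Z = jωL = j·1.181e+04·0.0241 = 0 + j284.7 Ω
  Z3: Z = 1/(jωC) = -j/(ω·C) = 0 - j5838 Ω
Step 3 — With open output, the series arm Z2 and the output shunt Z3 appear in series to ground: Z2 + Z3 = 0 - j5554 Ω.
Step 4 — Parallel with input shunt Z1: Z_in = Z1 || (Z2 + Z3) = 39.3 - j0.2781 Ω = 39.3∠-0.4° Ω.
Step 5 — Source phasor: V = 44.7∠83.6° V = 4.983 + j44.42 V.
Step 6 — Current: I = V / Z = 0.1188 + j1.131 A = 1.137∠84.0° A.
Step 7 — Complex power: S = V·I* = 50.84 - j0.3598 VA.
Step 8 — Real power: P = Re(S) = 50.84 W.
Step 9 — Reactive power: Q = Im(S) = -0.3598 VAR.
Step 10 — Apparent power: |S| = 50.84 VA.
Step 11 — Power factor: PF = P/|S| = 1 (leading).

(a) P = 50.84 W  (b) Q = -0.3598 VAR  (c) S = 50.84 VA  (d) PF = 1 (leading)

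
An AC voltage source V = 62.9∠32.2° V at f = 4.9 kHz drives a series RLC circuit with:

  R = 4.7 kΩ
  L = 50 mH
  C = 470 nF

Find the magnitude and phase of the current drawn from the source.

Step 1 — Angular frequency: ω = 2π·f = 2π·4900 = 3.079e+04 rad/s.
Step 2 — Component impedances:
  R: Z = R = 4700 Ω
  L: Z = jωL = j·3.079e+04·0.05 = 0 + j1539 Ω
  C: Z = 1/(jωC) = -j/(ω·C) = 0 - j69.11 Ω
Step 3 — Series combination: Z_total = R + L + C = 4700 + j1470 Ω = 4925∠17.4° Ω.
Step 4 — Source phasor: V = 62.9∠32.2° V = 53.23 + j33.52 V.
Step 5 — Ohm's law: I = V / Z_total = (53.23 + j33.52) / (4700 + j1470) = 0.01235 + j0.003269 A.
Step 6 — Convert to polar: |I| = 0.01277 A, ∠I = 14.8°.

I = 0.01277∠14.8° A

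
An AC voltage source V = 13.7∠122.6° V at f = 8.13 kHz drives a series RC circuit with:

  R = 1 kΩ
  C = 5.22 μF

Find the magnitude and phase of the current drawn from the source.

Step 1 — Angular frequency: ω = 2π·f = 2π·8130 = 5.108e+04 rad/s.
Step 2 — Component impedances:
  R: Z = R = 1000 Ω
  C: Z = 1/(jωC) = -j/(ω·C) = 0 - j3.75 Ω
Step 3 — Series combination: Z_total = R + C = 1000 - j3.75 Ω = 1000∠-0.2° Ω.
Step 4 — Source phasor: V = 13.7∠122.6° V = -7.381 + j11.54 V.
Step 5 — Ohm's law: I = V / Z_total = (-7.381 + j11.54) / (1000 - j3.75) = -0.007424 + j0.01151 A.
Step 6 — Convert to polar: |I| = 0.0137 A, ∠I = 122.8°.

I = 0.0137∠122.8° A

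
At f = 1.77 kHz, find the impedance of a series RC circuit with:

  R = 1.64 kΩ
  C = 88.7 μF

Step 1 — Angular frequency: ω = 2π·f = 2π·1770 = 1.112e+04 rad/s.
Step 2 — Component impedances:
  R: Z = R = 1640 Ω
  C: Z = 1/(jωC) = -j/(ω·C) = 0 - j1.014 Ω
Step 3 — Series combination: Z_total = R + C = 1640 - j1.014 Ω = 1640∠-0.0° Ω.

Z = 1640 - j1.014 Ω = 1640∠-0.0° Ω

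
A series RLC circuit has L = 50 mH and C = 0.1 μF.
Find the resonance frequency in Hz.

Step 1 — Resonance condition Im(Z)=0 gives ω₀ = 1/√(LC).
Step 2 — ω₀ = 1/√(0.05·1e-07) = 1.414e+04 rad/s.
Step 3 — f₀ = ω₀/(2π) = 2251 Hz.

f₀ = 2251 Hz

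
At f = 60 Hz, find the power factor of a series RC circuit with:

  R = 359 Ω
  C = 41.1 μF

Step 1 — Angular frequency: ω = 2π·f = 2π·60 = 377 rad/s.
Step 2 — Component impedances:
  R: Z = R = 359 Ω
  C: Z = 1/(jωC) = -j/(ω·C) = 0 - j64.54 Ω
Step 3 — Series combination: Z_total = R + C = 359 - j64.54 Ω = 364.8∠-10.2° Ω.
Step 4 — Power factor: PF = cos(φ) = Re(Z)/|Z| = 359/364.76 = 0.9842.
Step 5 — Type: Im(Z) = -64.54 ⇒ leading (phase φ = -10.2°).

PF = 0.9842 (leading, φ = -10.2°)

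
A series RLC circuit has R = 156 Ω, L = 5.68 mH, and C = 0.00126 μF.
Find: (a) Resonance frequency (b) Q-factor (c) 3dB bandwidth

Step 1 — Resonance: ω₀ = 1/√(LC) = 1/√(0.00568·1.26e-09) = 3.738e+05 rad/s.
Step 2 — f₀ = ω₀/(2π) = 5.949e+04 Hz.
Step 3 — Series Q: Q = ω₀L/R = 3.738e+05·0.00568/156 = 13.61.
Step 4 — Bandwidth: Δω = ω₀/Q = 2.746e+04 rad/s; BW = Δω/(2π) = 4371 Hz.

(a) f₀ = 5.949e+04 Hz  (b) Q = 13.61  (c) BW = 4371 Hz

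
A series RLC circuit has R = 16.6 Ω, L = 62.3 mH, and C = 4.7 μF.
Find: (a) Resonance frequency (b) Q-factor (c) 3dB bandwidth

Step 1 — Resonance: ω₀ = 1/√(LC) = 1/√(0.0623·4.7e-06) = 1848 rad/s.
Step 2 — f₀ = ω₀/(2π) = 294.1 Hz.
Step 3 — Series Q: Q = ω₀L/R = 1848·0.0623/16.6 = 6.936.
Step 4 — Bandwidth: Δω = ω₀/Q = 266.5 rad/s; BW = Δω/(2π) = 42.41 Hz.

(a) f₀ = 294.1 Hz  (b) Q = 6.936  (c) BW = 42.41 Hz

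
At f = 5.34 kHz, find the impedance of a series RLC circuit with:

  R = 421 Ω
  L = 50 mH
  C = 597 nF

Step 1 — Angular frequency: ω = 2π·f = 2π·5340 = 3.355e+04 rad/s.
Step 2 — Component impedances:
  R: Z = R = 421 Ω
  L: Z = jωL = j·3.355e+04·0.05 = 0 + j1678 Ω
  C: Z = 1/(jωC) = -j/(ω·C) = 0 - j49.92 Ω
Step 3 — Series combination: Z_total = R + L + C = 421 + j1628 Ω = 1681∠75.5° Ω.

Z = 421 + j1628 Ω = 1681∠75.5° Ω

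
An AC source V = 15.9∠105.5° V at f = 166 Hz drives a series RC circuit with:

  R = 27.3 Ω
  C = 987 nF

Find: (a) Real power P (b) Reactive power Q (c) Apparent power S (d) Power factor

Step 1 — Angular frequency: ω = 2π·f = 2π·166 = 1043 rad/s.
Step 2 — Component impedances:
  R: Z = R = 27.3 Ω
  C: Z = 1/(jωC) = -j/(ω·C) = 0 - j971.4 Ω
Step 3 — Series combination: Z_total = R + C = 27.3 - j971.4 Ω = 971.8∠-88.4° Ω.
Step 4 — Source phasor: V = 15.9∠105.5° V = -4.249 + j15.32 V.
Step 5 — Current: I = V / Z = -0.01588 - j0.003928 A = 0.01636∠-166.1° A.
Step 6 — Complex power: S = V·I* = 0.007308 - j0.26 VA.
Step 7 — Real power: P = Re(S) = 0.007308 W.
Step 8 — Reactive power: Q = Im(S) = -0.26 VAR.
Step 9 — Apparent power: |S| = 0.2602 VA.
Step 10 — Power factor: PF = P/|S| = 0.02809 (leading).

(a) P = 0.007308 W  (b) Q = -0.26 VAR  (c) S = 0.2602 VA  (d) PF = 0.02809 (leading)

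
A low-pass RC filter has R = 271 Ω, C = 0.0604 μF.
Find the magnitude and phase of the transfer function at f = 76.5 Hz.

Step 1 — Angular frequency: ω = 2π·76.5 = 480.7 rad/s.
Step 2 — Transfer function: H(jω) = 1/(1 + jωRC).
Step 3 — Denominator: 1 + jωRC = 1 + j·480.7·271·6.04e-08 = 1 + j0.007868.
Step 4 — H = 0.9999 - j0.007867.
Step 5 — Magnitude: |H| = 1 (-0.0 dB); phase: φ = -0.5°.

|H| = 1 (-0.0 dB), φ = -0.5°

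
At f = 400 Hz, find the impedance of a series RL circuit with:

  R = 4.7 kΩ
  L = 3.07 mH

Step 1 — Angular frequency: ω = 2π·f = 2π·400 = 2513 rad/s.
Step 2 — Component impedances:
  R: Z = R = 4700 Ω
  L: Z = jωL = j·2513·0.00307 = 0 + j7.716 Ω
Step 3 — Series combination: Z_total = R + L = 4700 + j7.716 Ω = 4700∠0.1° Ω.

Z = 4700 + j7.716 Ω = 4700∠0.1° Ω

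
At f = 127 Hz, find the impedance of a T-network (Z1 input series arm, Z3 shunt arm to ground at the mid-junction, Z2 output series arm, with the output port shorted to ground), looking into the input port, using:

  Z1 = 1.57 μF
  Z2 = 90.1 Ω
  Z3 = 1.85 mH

Step 1 — Angular frequency: ω = 2π·f = 2π·127 = 798 rad/s.
Step 2 — Component impedances:
  Z1: Z = 1/(jωC) = -j/(ω·C) = 0 - j798.2 Ω
  Z2: Z = R = 90.1 Ω
  Z3: Z = jωL = j·798·0.00185 = 0 + j1.476 Ω
Step 3 — With the output port shorted to ground, the output series arm Z2 runs from the junction to ground; the shunt arm Z3 also runs from the junction to ground. They appear in parallel: Z3 || Z2 = 0.02418 + j1.476 Ω.
Step 4 — Series with input arm Z1: Z_in = Z1 + (Z3 || Z2) = 0.02418 - j796.7 Ω = 796.7∠-90.0° Ω.

Z = 0.02418 - j796.7 Ω = 796.7∠-90.0° Ω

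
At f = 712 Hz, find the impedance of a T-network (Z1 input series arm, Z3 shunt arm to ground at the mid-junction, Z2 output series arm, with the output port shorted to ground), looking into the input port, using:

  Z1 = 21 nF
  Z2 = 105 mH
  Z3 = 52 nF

Step 1 — Angular frequency: ω = 2π·f = 2π·712 = 4474 rad/s.
Step 2 — Component impedances:
  Z1: Z = 1/(jωC) = -j/(ω·C) = 0 - j1.064e+04 Ω
  Z2: Z = jωL = j·4474·0.105 = 0 + j469.7 Ω
  Z3: Z = 1/(jωC) = -j/(ω·C) = 0 - j4299 Ω
Step 3 — With the output port shorted to ground, the output series arm Z2 runs from the junction to ground; the shunt arm Z3 also runs from the junction to ground. They appear in parallel: Z3 || Z2 = 0 + j527.4 Ω.
Step 4 — Series with input arm Z1: Z_in = Z1 + (Z3 || Z2) = 0 - j1.012e+04 Ω = 1.012e+04∠-90.0° Ω.

Z = 0 - j1.012e+04 Ω = 1.012e+04∠-90.0° Ω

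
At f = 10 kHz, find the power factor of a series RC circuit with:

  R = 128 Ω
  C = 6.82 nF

Step 1 — Angular frequency: ω = 2π·f = 2π·1e+04 = 6.283e+04 rad/s.
Step 2 — Component impedances:
  R: Z = R = 128 Ω
  C: Z = 1/(jωC) = -j/(ω·C) = 0 - j2334 Ω
Step 3 — Series combination: Z_total = R + C = 128 - j2334 Ω = 2337∠-86.9° Ω.
Step 4 — Power factor: PF = cos(φ) = Re(Z)/|Z| = 128/2337 = 0.05477.
Step 5 — Type: Im(Z) = -2334 ⇒ leading (phase φ = -86.9°).

PF = 0.05477 (leading, φ = -86.9°)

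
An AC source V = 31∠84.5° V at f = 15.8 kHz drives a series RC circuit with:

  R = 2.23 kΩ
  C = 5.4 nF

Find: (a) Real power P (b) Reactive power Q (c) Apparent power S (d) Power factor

Step 1 — Angular frequency: ω = 2π·f = 2π·1.58e+04 = 9.927e+04 rad/s.
Step 2 — Component impedances:
  R: Z = R = 2230 Ω
  C: Z = 1/(jωC) = -j/(ω·C) = 0 - j1865 Ω
Step 3 — Series combination: Z_total = R + C = 2230 - j1865 Ω = 2907∠-39.9° Ω.
Step 4 — Source phasor: V = 31∠84.5° V = 2.971 + j30.86 V.
Step 5 — Current: I = V / Z = -0.006026 + j0.008797 A = 0.01066∠124.4° A.
Step 6 — Complex power: S = V·I* = 0.2535 - j0.2121 VA.
Step 7 — Real power: P = Re(S) = 0.2535 W.
Step 8 — Reactive power: Q = Im(S) = -0.2121 VAR.
Step 9 — Apparent power: |S| = 0.3305 VA.
Step 10 — Power factor: PF = P/|S| = 0.767 (leading).

(a) P = 0.2535 W  (b) Q = -0.2121 VAR  (c) S = 0.3305 VA  (d) PF = 0.767 (leading)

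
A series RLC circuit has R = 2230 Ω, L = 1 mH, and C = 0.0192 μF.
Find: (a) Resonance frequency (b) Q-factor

Step 1 — Resonance condition Im(Z)=0 gives ω₀ = 1/√(LC).
Step 2 — ω₀ = 1/√(0.001·1.92e-08) = 2.282e+05 rad/s.
Step 3 — f₀ = ω₀/(2π) = 3.632e+04 Hz.
Step 4 — Series Q: Q = ω₀L/R = 2.282e+05·0.001/2230 = 0.1023.

(a) f₀ = 3.632e+04 Hz  (b) Q = 0.1023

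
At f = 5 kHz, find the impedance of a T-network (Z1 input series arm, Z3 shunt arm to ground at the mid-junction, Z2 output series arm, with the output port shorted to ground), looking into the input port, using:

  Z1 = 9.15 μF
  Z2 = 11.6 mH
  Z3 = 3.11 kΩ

Step 1 — Angular frequency: ω = 2π·f = 2π·5000 = 3.142e+04 rad/s.
Step 2 — Component impedances:
  Z1: Z = 1/(jωC) = -j/(ω·C) = 0 - j3.479 Ω
  Z2: Z = jωL = j·3.142e+04·0.0116 = 0 + j364.4 Ω
  Z3: Z = R = 3110 Ω
Step 3 — With the output port shorted to ground, the output series arm Z2 runs from the junction to ground; the shunt arm Z3 also runs from the junction to ground. They appear in parallel: Z3 || Z2 = 42.12 + j359.5 Ω.
Step 4 — Series with input arm Z1: Z_in = Z1 + (Z3 || Z2) = 42.12 + j356 Ω = 358.5∠83.3° Ω.

Z = 42.12 + j356 Ω = 358.5∠83.3° Ω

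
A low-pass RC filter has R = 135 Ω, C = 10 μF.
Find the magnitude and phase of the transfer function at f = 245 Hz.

Step 1 — Angular frequency: ω = 2π·245 = 1539 rad/s.
Step 2 — Transfer function: H(jω) = 1/(1 + jωRC).
Step 3 — Denominator: 1 + jωRC = 1 + j·1539·135·1e-05 = 1 + j2.078.
Step 4 — H = 0.188 - j0.3907.
Step 5 — Magnitude: |H| = 0.4336 (-7.3 dB); phase: φ = -64.3°.

|H| = 0.4336 (-7.3 dB), φ = -64.3°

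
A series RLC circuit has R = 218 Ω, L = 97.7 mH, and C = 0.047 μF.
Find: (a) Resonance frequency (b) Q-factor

Step 1 — Resonance condition Im(Z)=0 gives ω₀ = 1/√(LC).
Step 2 — ω₀ = 1/√(0.0977·4.7e-08) = 1.476e+04 rad/s.
Step 3 — f₀ = ω₀/(2π) = 2349 Hz.
Step 4 — Series Q: Q = ω₀L/R = 1.476e+04·0.0977/218 = 6.614.

(a) f₀ = 2349 Hz  (b) Q = 6.614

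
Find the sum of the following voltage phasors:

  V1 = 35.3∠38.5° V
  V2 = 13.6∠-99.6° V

Step 1 — Convert each phasor to rectangular form:
  V1 = 35.3·(cos(38.5°) + j·sin(38.5°)) = 27.63 + j21.97 V
  V2 = 13.6·(cos(-99.6°) + j·sin(-99.6°)) = -2.268 - j13.41 V
Step 2 — Sum components: V_total = 25.36 + j8.565 V.
Step 3 — Convert to polar: |V_total| = 26.77 V, ∠V_total = 18.7°.

V_total = 26.77∠18.7° V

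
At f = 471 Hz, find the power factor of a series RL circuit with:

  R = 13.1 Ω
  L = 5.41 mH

Step 1 — Angular frequency: ω = 2π·f = 2π·471 = 2959 rad/s.
Step 2 — Component impedances:
  R: Z = R = 13.1 Ω
  L: Z = jωL = j·2959·0.00541 = 0 + j16.01 Ω
Step 3 — Series combination: Z_total = R + L = 13.1 + j16.01 Ω = 20.69∠50.7° Ω.
Step 4 — Power factor: PF = cos(φ) = Re(Z)/|Z| = 13.1/20.6867 = 0.6333.
Step 5 — Type: Im(Z) = 16.01 ⇒ lagging (phase φ = 50.7°).

PF = 0.6333 (lagging, φ = 50.7°)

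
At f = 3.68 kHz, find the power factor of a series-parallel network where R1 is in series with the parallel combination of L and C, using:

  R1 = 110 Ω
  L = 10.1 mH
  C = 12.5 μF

Step 1 — Angular frequency: ω = 2π·f = 2π·3680 = 2.312e+04 rad/s.
Step 2 — Component impedances:
  R1: Z = R = 110 Ω
  L: Z = jωL = j·2.312e+04·0.0101 = 0 + j233.5 Ω
  C: Z = 1/(jωC) = -j/(ω·C) = 0 - j3.46 Ω
Step 3 — Parallel branch: L || C = 1/(1/L + 1/C) = 0 - j3.512 Ω.
Step 4 — Series with R1: Z_total = R1 + (L || C) = 110 - j3.512 Ω = 110.1∠-1.8° Ω.
Step 5 — Power factor: PF = cos(φ) = Re(Z)/|Z| = 110/110.06 = 0.9995.
Step 6 — Type: Im(Z) = -3.512 ⇒ leading (phase φ = -1.8°).

PF = 0.9995 (leading, φ = -1.8°)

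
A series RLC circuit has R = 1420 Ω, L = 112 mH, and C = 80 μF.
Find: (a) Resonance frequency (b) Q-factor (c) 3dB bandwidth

Step 1 — Resonance condition Im(Z)=0 gives ω₀ = 1/√(LC).
Step 2 — ω₀ = 1/√(0.112·8e-05) = 334.1 rad/s.
Step 3 — f₀ = ω₀/(2π) = 53.17 Hz.
Step 4 — Series Q: Q = ω₀L/R = 334.1·0.112/1420 = 0.02635.
Step 5 — 3dB bandwidth: Δω = ω₀/Q = 1.268e+04 rad/s; BW = Δω/(2π) = 2018 Hz.

(a) f₀ = 53.17 Hz  (b) Q = 0.02635  (c) BW = 2018 Hz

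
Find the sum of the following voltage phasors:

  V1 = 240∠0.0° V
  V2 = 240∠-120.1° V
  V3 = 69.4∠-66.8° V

Step 1 — Convert each phasor to rectangular form:
  V1 = 240·(cos(0.0°) + j·sin(0.0°)) = 240 V
  V2 = 240·(cos(-120.1°) + j·sin(-120.1°)) = -120.4 - j207.6 V
  V3 = 69.4·(cos(-66.8°) + j·sin(-66.8°)) = 27.34 - j63.79 V
Step 2 — Sum components: V_total = 147 - j271.4 V.
Step 3 — Convert to polar: |V_total| = 308.7 V, ∠V_total = -61.6°.

V_total = 308.7∠-61.6° V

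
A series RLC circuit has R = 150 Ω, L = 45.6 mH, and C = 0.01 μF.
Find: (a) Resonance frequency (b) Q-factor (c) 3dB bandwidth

Step 1 — Resonance: ω₀ = 1/√(LC) = 1/√(0.0456·1e-08) = 4.683e+04 rad/s.
Step 2 — f₀ = ω₀/(2π) = 7453 Hz.
Step 3 — Series Q: Q = ω₀L/R = 4.683e+04·0.0456/150 = 14.24.
Step 4 — Bandwidth: Δω = ω₀/Q = 3289 rad/s; BW = Δω/(2π) = 523.5 Hz.

(a) f₀ = 7453 Hz  (b) Q = 14.24  (c) BW = 523.5 Hz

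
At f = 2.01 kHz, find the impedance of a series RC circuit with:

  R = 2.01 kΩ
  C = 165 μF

Step 1 — Angular frequency: ω = 2π·f = 2π·2010 = 1.263e+04 rad/s.
Step 2 — Component impedances:
  R: Z = R = 2010 Ω
  C: Z = 1/(jωC) = -j/(ω·C) = 0 - j0.4799 Ω
Step 3 — Series combination: Z_total = R + C = 2010 - j0.4799 Ω = 2010∠-0.0° Ω.

Z = 2010 - j0.4799 Ω = 2010∠-0.0° Ω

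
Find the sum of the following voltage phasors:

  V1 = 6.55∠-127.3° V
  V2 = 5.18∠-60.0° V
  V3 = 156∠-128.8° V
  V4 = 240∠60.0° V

Step 1 — Convert each phasor to rectangular form:
  V1 = 6.55·(cos(-127.3°) + j·sin(-127.3°)) = -3.969 - j5.21 V
  V2 = 5.18·(cos(-60.0°) + j·sin(-60.0°)) = 2.59 - j4.486 V
  V3 = 156·(cos(-128.8°) + j·sin(-128.8°)) = -97.75 - j121.6 V
  V4 = 240·(cos(60.0°) + j·sin(60.0°)) = 120 + j207.8 V
Step 2 — Sum components: V_total = 20.87 + j76.57 V.
Step 3 — Convert to polar: |V_total| = 79.37 V, ∠V_total = 74.8°.

V_total = 79.37∠74.8° V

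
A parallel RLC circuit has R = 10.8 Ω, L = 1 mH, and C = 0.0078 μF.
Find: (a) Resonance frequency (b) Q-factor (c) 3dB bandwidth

Step 1 — Resonance: ω₀ = 1/√(LC) = 1/√(0.001·7.8e-09) = 3.581e+05 rad/s.
Step 2 — f₀ = ω₀/(2π) = 5.699e+04 Hz.
Step 3 — Parallel Q: Q = R/(ω₀L) = 10.8/(3.581e+05·0.001) = 0.03016.
Step 4 — Bandwidth: Δω = ω₀/Q = 1.187e+07 rad/s; BW = Δω/(2π) = 1.889e+06 Hz.

(a) f₀ = 5.699e+04 Hz  (b) Q = 0.03016  (c) BW = 1.889e+06 Hz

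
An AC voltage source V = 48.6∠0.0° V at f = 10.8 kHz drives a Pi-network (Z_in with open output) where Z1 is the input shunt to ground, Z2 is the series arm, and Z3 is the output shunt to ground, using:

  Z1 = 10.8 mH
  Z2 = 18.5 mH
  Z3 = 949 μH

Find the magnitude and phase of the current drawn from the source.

Step 1 — Angular frequency: ω = 2π·f = 2π·1.08e+04 = 6.786e+04 rad/s.
Step 2 — Component impedances:
  Z1: Z = jωL = j·6.786e+04·0.0108 = 0 + j732.9 Ω
  Z2: Z = jωL = j·6.786e+04·0.0185 = 0 + j1255 Ω
  Z3: Z = jωL = j·6.786e+04·0.000949 = 0 + j64.4 Ω
Step 3 — With open output, the series arm Z2 and the output shunt Z3 appear in series to ground: Z2 + Z3 = 0 + j1320 Ω.
Step 4 — Parallel with input shunt Z1: Z_in = Z1 || (Z2 + Z3) = 0 + j471.2 Ω = 471.2∠90.0° Ω.
Step 5 — Source phasor: V = 48.6∠0.0° V = 48.6 V.
Step 6 — Ohm's law: I = V / Z_total = (48.6) / (0 + j471.2) = 0 - j0.1031 A.
Step 7 — Convert to polar: |I| = 0.1031 A, ∠I = -90.0°.

I = 0.1031∠-90.0° A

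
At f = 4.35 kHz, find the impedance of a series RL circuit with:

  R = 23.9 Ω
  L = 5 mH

Step 1 — Angular frequency: ω = 2π·f = 2π·4350 = 2.733e+04 rad/s.
Step 2 — Component impedances:
  R: Z = R = 23.9 Ω
  L: Z = jωL = j·2.733e+04·0.005 = 0 + j136.7 Ω
Step 3 — Series combination: Z_total = R + L = 23.9 + j136.7 Ω = 138.7∠80.1° Ω.

Z = 23.9 + j136.7 Ω = 138.7∠80.1° Ω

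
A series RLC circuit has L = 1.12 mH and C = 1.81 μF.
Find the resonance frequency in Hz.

Step 1 — Resonance condition Im(Z)=0 gives ω₀ = 1/√(LC).
Step 2 — ω₀ = 1/√(0.00112·1.81e-06) = 2.221e+04 rad/s.
Step 3 — f₀ = ω₀/(2π) = 3535 Hz.

f₀ = 3535 Hz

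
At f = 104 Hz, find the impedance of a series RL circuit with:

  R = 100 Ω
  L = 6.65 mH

Step 1 — Angular frequency: ω = 2π·f = 2π·104 = 653.5 rad/s.
Step 2 — Component impedances:
  R: Z = R = 100 Ω
  L: Z = jωL = j·653.5·0.00665 = 0 + j4.345 Ω
Step 3 — Series combination: Z_total = R + L = 100 + j4.345 Ω = 100.1∠2.5° Ω.

Z = 100 + j4.345 Ω = 100.1∠2.5° Ω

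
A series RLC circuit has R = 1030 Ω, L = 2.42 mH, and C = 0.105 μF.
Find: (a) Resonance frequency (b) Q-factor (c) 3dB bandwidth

Step 1 — Resonance: ω₀ = 1/√(LC) = 1/√(0.00242·1.05e-07) = 6.273e+04 rad/s.
Step 2 — f₀ = ω₀/(2π) = 9984 Hz.
Step 3 — Series Q: Q = ω₀L/R = 6.273e+04·0.00242/1030 = 0.1474.
Step 4 — Bandwidth: Δω = ω₀/Q = 4.256e+05 rad/s; BW = Δω/(2π) = 6.774e+04 Hz.

(a) f₀ = 9984 Hz  (b) Q = 0.1474  (c) BW = 6.774e+04 Hz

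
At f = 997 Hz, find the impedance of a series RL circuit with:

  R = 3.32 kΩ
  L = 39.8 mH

Step 1 — Angular frequency: ω = 2π·f = 2π·997 = 6264 rad/s.
Step 2 — Component impedances:
  R: Z = R = 3320 Ω
  L: Z = jωL = j·6264·0.0398 = 0 + j249.3 Ω
Step 3 — Series combination: Z_total = R + L = 3320 + j249.3 Ω = 3329∠4.3° Ω.

Z = 3320 + j249.3 Ω = 3329∠4.3° Ω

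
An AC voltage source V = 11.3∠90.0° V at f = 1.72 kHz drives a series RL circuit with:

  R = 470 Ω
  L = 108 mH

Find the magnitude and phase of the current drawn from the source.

Step 1 — Angular frequency: ω = 2π·f = 2π·1720 = 1.081e+04 rad/s.
Step 2 — Component impedances:
  R: Z = R = 470 Ω
  L: Z = jωL = j·1.081e+04·0.108 = 0 + j1167 Ω
Step 3 — Series combination: Z_total = R + L = 470 + j1167 Ω = 1258∠68.1° Ω.
Step 4 — Source phasor: V = 11.3∠90.0° V = 0 + j11.3 V.
Step 5 — Ohm's law: I = V / Z_total = (0 + j11.3) / (470 + j1167) = 0.008331 + j0.003355 A.
Step 6 — Convert to polar: |I| = 0.008981 A, ∠I = 21.9°.

I = 0.008981∠21.9° A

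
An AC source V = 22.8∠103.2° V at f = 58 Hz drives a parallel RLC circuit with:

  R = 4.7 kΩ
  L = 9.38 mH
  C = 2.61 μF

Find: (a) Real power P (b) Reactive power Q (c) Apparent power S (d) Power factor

Step 1 — Angular frequency: ω = 2π·f = 2π·58 = 364.4 rad/s.
Step 2 — Component impedances:
  R: Z = R = 4700 Ω
  L: Z = jωL = j·364.4·0.00938 = 0 + j3.418 Ω
  C: Z = 1/(jωC) = -j/(ω·C) = 0 - j1051 Ω
Step 3 — Parallel combination: 1/Z_total = 1/R + 1/L + 1/C; Z_total = 0.002502 + j3.429 Ω = 3.429∠90.0° Ω.
Step 4 — Source phasor: V = 22.8∠103.2° V = -5.206 + j22.2 V.
Step 5 — Current: I = V / Z = 6.472 + j1.523 A = 6.648∠13.2° A.
Step 6 — Complex power: S = V·I* = 0.1106 + j151.6 VA.
Step 7 — Real power: P = Re(S) = 0.1106 W.
Step 8 — Reactive power: Q = Im(S) = 151.6 VAR.
Step 9 — Apparent power: |S| = 151.6 VA.
Step 10 — Power factor: PF = P/|S| = 0.0007297 (lagging).

(a) P = 0.1106 W  (b) Q = 151.6 VAR  (c) S = 151.6 VA  (d) PF = 0.0007297 (lagging)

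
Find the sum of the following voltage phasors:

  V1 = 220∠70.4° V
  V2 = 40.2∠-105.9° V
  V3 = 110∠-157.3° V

Step 1 — Convert each phasor to rectangular form:
  V1 = 220·(cos(70.4°) + j·sin(70.4°)) = 73.8 + j207.3 V
  V2 = 40.2·(cos(-105.9°) + j·sin(-105.9°)) = -11.01 - j38.66 V
  V3 = 110·(cos(-157.3°) + j·sin(-157.3°)) = -101.5 - j42.45 V
Step 2 — Sum components: V_total = -38.69 + j126.1 V.
Step 3 — Convert to polar: |V_total| = 131.9 V, ∠V_total = 107.1°.

V_total = 131.9∠107.1° V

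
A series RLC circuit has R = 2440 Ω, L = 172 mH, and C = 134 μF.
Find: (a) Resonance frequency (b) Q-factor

Step 1 — Resonance condition Im(Z)=0 gives ω₀ = 1/√(LC).
Step 2 — ω₀ = 1/√(0.172·0.000134) = 208.3 rad/s.
Step 3 — f₀ = ω₀/(2π) = 33.15 Hz.
Step 4 — Series Q: Q = ω₀L/R = 208.3·0.172/2440 = 0.01468.

(a) f₀ = 33.15 Hz  (b) Q = 0.01468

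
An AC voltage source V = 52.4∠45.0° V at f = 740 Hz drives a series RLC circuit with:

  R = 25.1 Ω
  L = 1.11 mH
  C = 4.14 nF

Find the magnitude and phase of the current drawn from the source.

Step 1 — Angular frequency: ω = 2π·f = 2π·740 = 4650 rad/s.
Step 2 — Component impedances:
  R: Z = R = 25.1 Ω
  L: Z = jωL = j·4650·0.00111 = 0 + j5.161 Ω
  C: Z = 1/(jωC) = -j/(ω·C) = 0 - j5.195e+04 Ω
Step 3 — Series combination: Z_total = R + L + C = 25.1 - j5.195e+04 Ω = 5.195e+04∠-90.0° Ω.
Step 4 — Source phasor: V = 52.4∠45.0° V = 37.05 + j37.05 V.
Step 5 — Ohm's law: I = V / Z_total = (37.05 + j37.05) / (25.1 - j5.195e+04) = -0.000713 + j0.0007136 A.
Step 6 — Convert to polar: |I| = 0.001009 A, ∠I = 135.0°.

I = 0.001009∠135.0° A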